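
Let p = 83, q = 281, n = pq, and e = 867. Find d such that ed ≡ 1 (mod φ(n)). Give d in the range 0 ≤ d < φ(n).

1483

φ(n) = (p−1)(q−1) = 82·280 = 22960.
Need d with 867·d ≡ 1 (mod 22960). Apply the extended Euclidean algorithm:
22960 = 26*867 + 418
867 = 2*418 + 31
418 = 13*31 + 15
31 = 2*15 + 1
15 = 15*1 + 0
Back-substitute:
1 = 31 − 2·15
1 = −2·418 + 27·31
1 = 27·867 − 56·418
1 = −56·22960 + 1483·867
So 867·1483 ≡ 1 (mod 22960), hence d = 1483.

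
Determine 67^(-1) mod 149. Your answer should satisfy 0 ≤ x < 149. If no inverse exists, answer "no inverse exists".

129

Extended Euclidean algorithm:
149 = 2*67 + 15
67 = 4*15 + 7
15 = 2*7 + 1
7 = 7*1 + 0
Since gcd(67, 149) = 1, back-substitute to write 1 as a combination:
1 = 15 − 2·7
1 = −2·67 + 9·15
1 = 9·149 − 20·67
Hence 67⁻¹ ≡ -20 ≡ 129 (mod 149).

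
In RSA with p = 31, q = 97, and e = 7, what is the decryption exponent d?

φ(n) = (p−1)(q−1) = 30·96 = 2880.
Need d with 7·d ≡ 1 (mod 2880). Apply the extended Euclidean algorithm:
2880 = 411×7 + 3
7 = 2×3 + 1
3 = 3×1 + 0
Back-substitute:
1 = 7 − 2·3
1 = −2·2880 + 823·7
So 7·823 ≡ 1 (mod 2880), hence d = 823.

823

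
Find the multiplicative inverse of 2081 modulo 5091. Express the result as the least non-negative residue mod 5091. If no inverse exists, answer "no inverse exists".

Apply the Euclidean algorithm to 5091 and 2081:
5091 = 2*2081 + 929
2081 = 2*929 + 223
929 = 4*223 + 37
223 = 6*37 + 1
37 = 37*1 + 0
The gcd is 1. Working backward:
1 = 223 − 6·37
1 = −6·929 + 25·223
1 = 25·2081 − 56·929
1 = −56·5091 + 137·2081
So 2081·137 ≡ 1 (mod 5091).

137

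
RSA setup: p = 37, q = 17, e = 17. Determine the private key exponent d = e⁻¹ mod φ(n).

305

φ(n) = (p−1)(q−1) = 36·16 = 576.
Need d with 17·d ≡ 1 (mod 576). Apply the extended Euclidean algorithm:
576 = 33×17 + 15
17 = 1×15 + 2
15 = 7×2 + 1
2 = 2×1 + 0
Back-substitute:
1 = 15 − 7·2
1 = −7·17 + 8·15
1 = 8·576 − 271·17
So 17·(-271) ≡ 1 (mod 576), hence d ≡ -271 ≡ 305 (mod 576).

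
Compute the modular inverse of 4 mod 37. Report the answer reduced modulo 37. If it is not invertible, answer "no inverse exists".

Run Euclid on (37, 4):
37 = 9×4 + 1
4 = 4×1 + 0
gcd = 1, so the inverse exists. Back-substitute:
1 = 37 − 9·4
Thus 4·(-9) ≡ 1 (mod 37); reducing, -9 mod 37 = 28.

28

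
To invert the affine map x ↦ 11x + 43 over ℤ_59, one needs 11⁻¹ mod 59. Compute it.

Apply the Euclidean algorithm to 59 and 11:
59 = 5·11 + 4
11 = 2·4 + 3
4 = 1·3 + 1
3 = 3·1 + 0
The gcd is 1. Working backward:
1 = 4 − 3
1 = −11 + 3·4
1 = 3·59 − 16·11
Thus 11·(-16) ≡ 1 (mod 59); reducing, -16 mod 59 = 43.

43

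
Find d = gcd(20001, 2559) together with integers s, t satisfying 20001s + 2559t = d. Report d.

Apply Euclid's algorithm to 20001 and 2559:
20001 = 7*2559 + 2088
2559 = 1*2088 + 471
2088 = 4*471 + 204
471 = 2*204 + 63
204 = 3*63 + 15
63 = 4*15 + 3
15 = 5*3 + 0
gcd(20001, 2559) = 3.
Back-substituting:
3 = 63 − 4·15
3 = −4·204 + 13·63
3 = 13·471 − 30·204
3 = −30·2088 + 133·471
3 = 133·2559 − 163·2088
3 = −163·20001 + 1274·2559
So 3 = (-163)·20001 + (1274)·2559.

3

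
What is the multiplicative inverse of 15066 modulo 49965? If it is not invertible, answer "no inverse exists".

no inverse exists

Compute gcd(15066, 49965):
49965 = 3*15066 + 4767
15066 = 3*4767 + 765
4767 = 6*765 + 177
765 = 4*177 + 57
177 = 3*57 + 6
57 = 9*6 + 3
6 = 2*3 + 0
The gcd is 3, not 1, hence no inverse exists.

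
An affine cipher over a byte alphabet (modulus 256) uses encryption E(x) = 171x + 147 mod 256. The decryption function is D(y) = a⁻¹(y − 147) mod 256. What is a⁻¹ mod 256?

3

Extended Euclidean algorithm:
256 = 1×171 + 85
171 = 2×85 + 1
85 = 85×1 + 0
gcd = 1, so the inverse exists. Back-substitute:
1 = 171 − 2·85
1 = −2·256 + 3·171
So 171·3 ≡ 1 (mod 256).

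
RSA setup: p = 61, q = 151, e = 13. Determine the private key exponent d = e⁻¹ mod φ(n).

φ(n) = (p−1)(q−1) = 60·150 = 9000.
Need d with 13·d ≡ 1 (mod 9000). Apply the extended Euclidean algorithm:
9000 = 692*13 + 4
13 = 3*4 + 1
4 = 4*1 + 0
Back-substitute:
1 = 13 − 3·4
1 = −3·9000 + 2077·13
So 13·2077 ≡ 1 (mod 9000), hence d = 2077.

2077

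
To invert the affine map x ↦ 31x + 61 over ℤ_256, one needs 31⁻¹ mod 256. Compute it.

223

gcd(256, 31) by repeated division:
256 = 8×31 + 8
31 = 3×8 + 7
8 = 1×7 + 1
7 = 7×1 + 0
gcd = 1, so the inverse exists. Back-substitute:
1 = 8 − 7
1 = −31 + 4·8
1 = 4·256 − 33·31
Hence 31⁻¹ ≡ -33 ≡ 223 (mod 256).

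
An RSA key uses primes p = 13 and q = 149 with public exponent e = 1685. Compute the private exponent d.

605

φ(n) = (p−1)(q−1) = 12·148 = 1776.
Need d with 1685·d ≡ 1 (mod 1776). Apply the extended Euclidean algorithm:
1776 = 1×1685 + 91
1685 = 18×91 + 47
91 = 1×47 + 44
47 = 1×44 + 3
44 = 14×3 + 2
3 = 1×2 + 1
2 = 2×1 + 0
Back-substitute:
1 = 3 − 2
1 = −44 + 15·3
1 = 15·47 − 16·44
1 = −16·91 + 31·47
1 = 31·1685 − 574·91
1 = −574·1776 + 605·1685
So 1685·605 ≡ 1 (mod 1776), hence d = 605.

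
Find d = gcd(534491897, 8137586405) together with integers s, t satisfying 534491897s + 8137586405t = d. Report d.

Repeated division:
8137586405 = 15×534491897 + 120207950
534491897 = 4×120207950 + 53660097
120207950 = 2×53660097 + 12887756
53660097 = 4×12887756 + 2109073
12887756 = 6×2109073 + 233318
2109073 = 9×233318 + 9211
233318 = 25×9211 + 3043
9211 = 3×3043 + 82
3043 = 37×82 + 9
82 = 9×9 + 1
9 = 9×1 + 0
gcd(534491897, 8137586405) = 1.
Express as a combination:
1 = 82 − 9·9
1 = −9·3043 + 334·82
1 = 334·9211 − 1011·3043
1 = −1011·233318 + 25609·9211
1 = 25609·2109073 − 231492·233318
1 = −231492·12887756 + 1414561·2109073
1 = 1414561·53660097 − 5889736·12887756
1 = −5889736·120207950 + 13194033·53660097
1 = 13194033·534491897 − 58665868·120207950
1 = −58665868·8137586405 + 893182053·534491897
So 1 = (-58665868)·8137586405 + (893182053)·534491897.

1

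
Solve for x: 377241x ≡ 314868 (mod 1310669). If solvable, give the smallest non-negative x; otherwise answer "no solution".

1118677

First find gcd(377241, 1310669):
1310669 = 3·377241 + 178946
377241 = 2·178946 + 19349
178946 = 9·19349 + 4805
19349 = 4·4805 + 129
4805 = 37·129 + 32
129 = 4·32 + 1
32 = 32·1 + 0
gcd = 1, so a unique solution mod 1310669 exists.
Back-substitute for the Bézout coefficients:
1 = 129 − 4·32
1 = −4·4805 + 149·129
1 = 149·19349 − 600·4805
1 = −600·178946 + 5549·19349
1 = 5549·377241 − 11698·178946
1 = −11698·1310669 + 40643·377241
So 377241·(40643) ≡ 1 (mod 1310669), giving 377241⁻¹ ≡ 40643.
x ≡ 377241⁻¹·314868 ≡ 40643·314868 ≡ 1118677 (mod 1310669).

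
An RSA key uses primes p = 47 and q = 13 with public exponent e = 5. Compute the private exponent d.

221

φ(n) = (p−1)(q−1) = 46·12 = 552.
Need d with 5·d ≡ 1 (mod 552). Apply the extended Euclidean algorithm:
552 = 110*5 + 2
5 = 2*2 + 1
2 = 2*1 + 0
Back-substitute:
1 = 5 − 2·2
1 = −2·552 + 221·5
So 5·221 ≡ 1 (mod 552), hence d = 221.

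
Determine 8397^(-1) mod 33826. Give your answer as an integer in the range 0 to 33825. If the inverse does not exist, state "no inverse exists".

19187

Run Euclid on (33826, 8397):
33826 = 4×8397 + 238
8397 = 35×238 + 67
238 = 3×67 + 37
67 = 1×37 + 30
37 = 1×30 + 7
30 = 4×7 + 2
7 = 3×2 + 1
2 = 2×1 + 0
gcd = 1, so the inverse exists. Back-substitute:
1 = 7 − 3·2
1 = −3·30 + 13·7
1 = 13·37 − 16·30
1 = −16·67 + 29·37
1 = 29·238 − 103·67
1 = −103·8397 + 3634·238
1 = 3634·33826 − 14639·8397
Thus 8397·(-14639) ≡ 1 (mod 33826); reducing, -14639 mod 33826 = 19187.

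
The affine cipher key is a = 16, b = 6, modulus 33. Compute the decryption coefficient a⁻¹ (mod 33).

31

Run Euclid on (33, 16):
33 = 2*16 + 1
16 = 16*1 + 0
gcd = 1, so the inverse exists. Back-substitute:
1 = 33 − 2·16
Hence 16⁻¹ ≡ -2 ≡ 31 (mod 33).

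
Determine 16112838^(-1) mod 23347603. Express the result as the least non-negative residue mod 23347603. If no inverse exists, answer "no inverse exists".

21917841

Extended Euclidean algorithm:
23347603 = 1·16112838 + 7234765
16112838 = 2·7234765 + 1643308
7234765 = 4·1643308 + 661533
1643308 = 2·661533 + 320242
661533 = 2·320242 + 21049
320242 = 15·21049 + 4507
21049 = 4·4507 + 3021
4507 = 1·3021 + 1486
3021 = 2·1486 + 49
1486 = 30·49 + 16
49 = 3·16 + 1
16 = 16·1 + 0
gcd = 1, so the inverse exists. Back-substitute:
1 = 49 − 3·16
1 = −3·1486 + 91·49
1 = 91·3021 − 185·1486
1 = −185·4507 + 276·3021
1 = 276·21049 − 1289·4507
1 = −1289·320242 + 19611·21049
1 = 19611·661533 − 40511·320242
1 = −40511·1643308 + 100633·661533
1 = 100633·7234765 − 443043·1643308
1 = −443043·16112838 + 986719·7234765
1 = 986719·23347603 − 1429762·16112838
Hence 16112838⁻¹ ≡ -1429762 ≡ 21917841 (mod 23347603).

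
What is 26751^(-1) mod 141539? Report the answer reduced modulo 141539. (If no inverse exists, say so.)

34021

Run Euclid on (141539, 26751):
141539 = 5·26751 + 7784
26751 = 3·7784 + 3399
7784 = 2·3399 + 986
3399 = 3·986 + 441
986 = 2·441 + 104
441 = 4·104 + 25
104 = 4·25 + 4
25 = 6·4 + 1
4 = 4·1 + 0
Since gcd(26751, 141539) = 1, back-substitute to write 1 as a combination:
1 = 25 − 6·4
1 = −6·104 + 25·25
1 = 25·441 − 106·104
1 = −106·986 + 237·441
1 = 237·3399 − 817·986
1 = −817·7784 + 1871·3399
1 = 1871·26751 − 6430·7784
1 = −6430·141539 + 34021·26751
So 26751·34021 ≡ 1 (mod 141539).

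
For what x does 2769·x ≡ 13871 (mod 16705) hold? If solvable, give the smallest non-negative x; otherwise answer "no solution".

554

First find gcd(2769, 16705):
16705 = 6·2769 + 91
2769 = 30·91 + 39
91 = 2·39 + 13
39 = 3·13 + 0
gcd = 13 and 13 | 13871, so solutions exist. Divide through by 13: 213x ≡ 1067 (mod 1285).
Now find 213⁻¹ mod 1285:
1285 = 6×213 + 7
213 = 30×7 + 3
7 = 2×3 + 1
3 = 3×1 + 0
Back-substitute:
1 = 7 − 2·3
1 = −2·213 + 61·7
1 = 61·1285 − 368·213
So 213·(-368) ≡ 1 (mod 1285), i.e. 213⁻¹ ≡ 917.
Then x ≡ 917·1067 ≡ 554 (mod 1285); the smallest non-negative solution is x = 554.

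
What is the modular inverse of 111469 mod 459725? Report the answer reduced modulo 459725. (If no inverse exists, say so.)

gcd(459725, 111469) by repeated division:
459725 = 4×111469 + 13849
111469 = 8×13849 + 677
13849 = 20×677 + 309
677 = 2×309 + 59
309 = 5×59 + 14
59 = 4×14 + 3
14 = 4×3 + 2
3 = 1×2 + 1
2 = 2×1 + 0
Since gcd(111469, 459725) = 1, back-substitute to write 1 as a combination:
1 = 3 − 2
1 = −14 + 5·3
1 = 5·59 − 21·14
1 = −21·309 + 110·59
1 = 110·677 − 241·309
1 = −241·13849 + 4930·677
1 = 4930·111469 − 39681·13849
1 = −39681·459725 + 163654·111469
So 111469·163654 ≡ 1 (mod 459725).

163654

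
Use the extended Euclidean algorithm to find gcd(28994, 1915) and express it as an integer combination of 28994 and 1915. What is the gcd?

Euclidean algorithm:
28994 = 15×1915 + 269
1915 = 7×269 + 32
269 = 8×32 + 13
32 = 2×13 + 6
13 = 2×6 + 1
6 = 6×1 + 0
gcd(28994, 1915) = 1.
Back-substituting:
1 = 13 − 2·6
1 = −2·32 + 5·13
1 = 5·269 − 42·32
1 = −42·1915 + 299·269
1 = 299·28994 − 4527·1915
So 1 = (299)·28994 + (-4527)·1915.

1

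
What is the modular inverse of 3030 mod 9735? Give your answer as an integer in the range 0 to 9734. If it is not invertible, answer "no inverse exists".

no inverse exists

Compute gcd(3030, 9735):
9735 = 3×3030 + 645
3030 = 4×645 + 450
645 = 1×450 + 195
450 = 2×195 + 60
195 = 3×60 + 15
60 = 4×15 + 0
gcd(3030, 9735) = 15 ≠ 1, so 3030 has no multiplicative inverse modulo 9735.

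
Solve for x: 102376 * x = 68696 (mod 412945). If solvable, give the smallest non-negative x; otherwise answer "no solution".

First find gcd(102376, 412945):
412945 = 4×102376 + 3441
102376 = 29×3441 + 2587
3441 = 1×2587 + 854
2587 = 3×854 + 25
854 = 34×25 + 4
25 = 6×4 + 1
4 = 4×1 + 0
gcd = 1, so a unique solution mod 412945 exists.
Back-substitute for the Bézout coefficients:
1 = 25 − 6·4
1 = −6·854 + 205·25
1 = 205·2587 − 621·854
1 = −621·3441 + 826·2587
1 = 826·102376 − 24575·3441
1 = −24575·412945 + 99126·102376
So 102376·(99126) ≡ 1 (mod 412945), giving 102376⁻¹ ≡ 99126.
x ≡ 102376⁻¹·68696 ≡ 99126·68696 ≡ 96646 (mod 412945).

96646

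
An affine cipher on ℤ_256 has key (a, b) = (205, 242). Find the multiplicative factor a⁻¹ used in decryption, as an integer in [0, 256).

Run Euclid on (256, 205):
256 = 1·205 + 51
205 = 4·51 + 1
51 = 51·1 + 0
gcd = 1, so the inverse exists. Back-substitute:
1 = 205 − 4·51
1 = −4·256 + 5·205
So 205·5 ≡ 1 (mod 256).

5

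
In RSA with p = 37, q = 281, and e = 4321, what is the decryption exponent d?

φ(n) = (p−1)(q−1) = 36·280 = 10080.
Need d with 4321·d ≡ 1 (mod 10080). Apply the extended Euclidean algorithm:
10080 = 2×4321 + 1438
4321 = 3×1438 + 7
1438 = 205×7 + 3
7 = 2×3 + 1
3 = 3×1 + 0
Back-substitute:
1 = 7 − 2·3
1 = −2·1438 + 411·7
1 = 411·4321 − 1235·1438
1 = −1235·10080 + 2881·4321
So 4321·2881 ≡ 1 (mod 10080), hence d = 2881.

2881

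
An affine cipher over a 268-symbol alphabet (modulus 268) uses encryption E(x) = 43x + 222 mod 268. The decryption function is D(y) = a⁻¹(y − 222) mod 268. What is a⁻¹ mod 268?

Run Euclid on (268, 43):
268 = 6*43 + 10
43 = 4*10 + 3
10 = 3*3 + 1
3 = 3*1 + 0
The gcd is 1. Working backward:
1 = 10 − 3·3
1 = −3·43 + 13·10
1 = 13·268 − 81·43
Thus 43·(-81) ≡ 1 (mod 268); reducing, -81 mod 268 = 187.

187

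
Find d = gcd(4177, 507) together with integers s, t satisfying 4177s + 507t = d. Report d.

Apply Euclid's algorithm to 4177 and 507:
4177 = 8×507 + 121
507 = 4×121 + 23
121 = 5×23 + 6
23 = 3×6 + 5
6 = 1×5 + 1
5 = 5×1 + 0
gcd(4177, 507) = 1.
Express as a combination:
1 = 6 − 5
1 = −23 + 4·6
1 = 4·121 − 21·23
1 = −21·507 + 88·121
1 = 88·4177 − 725·507
So 1 = (88)·4177 + (-725)·507.

1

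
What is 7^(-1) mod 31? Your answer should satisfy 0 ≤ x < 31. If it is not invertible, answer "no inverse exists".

Run Euclid on (31, 7):
31 = 4×7 + 3
7 = 2×3 + 1
3 = 3×1 + 0
Since gcd(7, 31) = 1, back-substitute to write 1 as a combination:
1 = 7 − 2·3
1 = −2·31 + 9·7
So 7·9 ≡ 1 (mod 31).

9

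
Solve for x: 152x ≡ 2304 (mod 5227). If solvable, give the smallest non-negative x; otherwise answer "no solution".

First find gcd(152, 5227):
5227 = 34·152 + 59
152 = 2·59 + 34
59 = 1·34 + 25
34 = 1·25 + 9
25 = 2·9 + 7
9 = 1·7 + 2
7 = 3·2 + 1
2 = 2·1 + 0
gcd = 1, so a unique solution mod 5227 exists.
Back-substitute for the Bézout coefficients:
1 = 7 − 3·2
1 = −3·9 + 4·7
1 = 4·25 − 11·9
1 = −11·34 + 15·25
1 = 15·59 − 26·34
1 = −26·152 + 67·59
1 = 67·5227 − 2304·152
So 152·(-2304) ≡ 1 (mod 5227), giving 152⁻¹ ≡ 2923.
x ≡ 152⁻¹·2304 ≡ 2923·2304 ≡ 2216 (mod 5227).

2216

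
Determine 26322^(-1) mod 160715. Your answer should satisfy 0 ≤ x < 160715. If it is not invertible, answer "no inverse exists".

135883

gcd(160715, 26322) by repeated division:
160715 = 6×26322 + 2783
26322 = 9×2783 + 1275
2783 = 2×1275 + 233
1275 = 5×233 + 110
233 = 2×110 + 13
110 = 8×13 + 6
13 = 2×6 + 1
6 = 6×1 + 0
Since gcd(26322, 160715) = 1, back-substitute to write 1 as a combination:
1 = 13 − 2·6
1 = −2·110 + 17·13
1 = 17·233 − 36·110
1 = −36·1275 + 197·233
1 = 197·2783 − 430·1275
1 = −430·26322 + 4067·2783
1 = 4067·160715 − 24832·26322
Thus 26322·(-24832) ≡ 1 (mod 160715); reducing, -24832 mod 160715 = 135883.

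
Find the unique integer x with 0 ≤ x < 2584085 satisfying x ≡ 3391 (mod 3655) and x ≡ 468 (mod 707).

Write x = 3391 + 3655·k. Then 3655·k ≡ 468 − 3391 ≡ 612 (mod 707).
Need 3655⁻¹ mod 707. Extended Euclid on (707, 120):
707 = 5×120 + 107
120 = 1×107 + 13
107 = 8×13 + 3
13 = 4×3 + 1
3 = 3×1 + 0
Back-substitute:
1 = 13 − 4·3
1 = −4·107 + 33·13
1 = 33·120 − 37·107
1 = −37·707 + 218·120
3655⁻¹ ≡ 218 (mod 707), so k ≡ 218·612 ≡ 500 (mod 707).
x = 3391 + 3655·500 = 1830891.

1830891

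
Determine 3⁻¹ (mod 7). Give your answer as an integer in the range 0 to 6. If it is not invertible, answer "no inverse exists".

Apply the Euclidean algorithm to 7 and 3:
7 = 2*3 + 1
3 = 3*1 + 0
The gcd is 1. Working backward:
1 = 7 − 2·3
Hence 3⁻¹ ≡ -2 ≡ 5 (mod 7).

5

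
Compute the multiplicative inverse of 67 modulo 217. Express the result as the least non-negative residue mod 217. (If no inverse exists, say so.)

149

gcd(217, 67) by repeated division:
217 = 3·67 + 16
67 = 4·16 + 3
16 = 5·3 + 1
3 = 3·1 + 0
The gcd is 1. Working backward:
1 = 16 − 5·3
1 = −5·67 + 21·16
1 = 21·217 − 68·67
Hence 67⁻¹ ≡ -68 ≡ 149 (mod 217).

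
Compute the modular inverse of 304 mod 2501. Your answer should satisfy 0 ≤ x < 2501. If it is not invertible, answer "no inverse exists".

1341

Extended Euclidean algorithm:
2501 = 8·304 + 69
304 = 4·69 + 28
69 = 2·28 + 13
28 = 2·13 + 2
13 = 6·2 + 1
2 = 2·1 + 0
Since gcd(304, 2501) = 1, back-substitute to write 1 as a combination:
1 = 13 − 6·2
1 = −6·28 + 13·13
1 = 13·69 − 32·28
1 = −32·304 + 141·69
1 = 141·2501 − 1160·304
Hence 304⁻¹ ≡ -1160 ≡ 1341 (mod 2501).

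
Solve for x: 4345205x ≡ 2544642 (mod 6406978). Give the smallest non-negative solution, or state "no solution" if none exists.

2417678

First find gcd(4345205, 6406978):
6406978 = 1×4345205 + 2061773
4345205 = 2×2061773 + 221659
2061773 = 9×221659 + 66842
221659 = 3×66842 + 21133
66842 = 3×21133 + 3443
21133 = 6×3443 + 475
3443 = 7×475 + 118
475 = 4×118 + 3
118 = 39×3 + 1
3 = 3×1 + 0
gcd = 1, so a unique solution mod 6406978 exists.
Back-substitute for the Bézout coefficients:
1 = 118 − 39·3
1 = −39·475 + 157·118
1 = 157·3443 − 1138·475
1 = −1138·21133 + 6985·3443
1 = 6985·66842 − 22093·21133
1 = −22093·221659 + 73264·66842
1 = 73264·2061773 − 681469·221659
1 = −681469·4345205 + 1436202·2061773
1 = 1436202·6406978 − 2117671·4345205
So 4345205·(-2117671) ≡ 1 (mod 6406978), giving 4345205⁻¹ ≡ 4289307.
x ≡ 4345205⁻¹·2544642 ≡ 4289307·2544642 ≡ 2417678 (mod 6406978).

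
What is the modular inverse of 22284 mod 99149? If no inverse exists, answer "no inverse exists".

11724

Apply the Euclidean algorithm to 99149 and 22284:
99149 = 4*22284 + 10013
22284 = 2*10013 + 2258
10013 = 4*2258 + 981
2258 = 2*981 + 296
981 = 3*296 + 93
296 = 3*93 + 17
93 = 5*17 + 8
17 = 2*8 + 1
8 = 8*1 + 0
Since gcd(22284, 99149) = 1, back-substitute to write 1 as a combination:
1 = 17 − 2·8
1 = −2·93 + 11·17
1 = 11·296 − 35·93
1 = −35·981 + 116·296
1 = 116·2258 − 267·981
1 = −267·10013 + 1184·2258
1 = 1184·22284 − 2635·10013
1 = −2635·99149 + 11724·22284
So 22284·11724 ≡ 1 (mod 99149).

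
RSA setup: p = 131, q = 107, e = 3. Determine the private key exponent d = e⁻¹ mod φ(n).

9187

φ(n) = (p−1)(q−1) = 130·106 = 13780.
Need d with 3·d ≡ 1 (mod 13780). Apply the extended Euclidean algorithm:
13780 = 4593×3 + 1
3 = 3×1 + 0
Back-substitute:
1 = 13780 − 4593·3
So 3·(-4593) ≡ 1 (mod 13780), hence d ≡ -4593 ≡ 9187 (mod 13780).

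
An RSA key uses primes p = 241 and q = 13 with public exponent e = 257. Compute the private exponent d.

1793

φ(n) = (p−1)(q−1) = 240·12 = 2880.
Need d with 257·d ≡ 1 (mod 2880). Apply the extended Euclidean algorithm:
2880 = 11×257 + 53
257 = 4×53 + 45
53 = 1×45 + 8
45 = 5×8 + 5
8 = 1×5 + 3
5 = 1×3 + 2
3 = 1×2 + 1
2 = 2×1 + 0
Back-substitute:
1 = 3 − 2
1 = −5 + 2·3
1 = 2·8 − 3·5
1 = −3·45 + 17·8
1 = 17·53 − 20·45
1 = −20·257 + 97·53
1 = 97·2880 − 1087·257
So 257·(-1087) ≡ 1 (mod 2880), hence d ≡ -1087 ≡ 1793 (mod 2880).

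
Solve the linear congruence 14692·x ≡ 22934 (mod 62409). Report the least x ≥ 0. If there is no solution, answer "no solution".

31325

First find gcd(14692, 62409):
62409 = 4×14692 + 3641
14692 = 4×3641 + 128
3641 = 28×128 + 57
128 = 2×57 + 14
57 = 4×14 + 1
14 = 14×1 + 0
gcd = 1, so a unique solution mod 62409 exists.
Back-substitute for the Bézout coefficients:
1 = 57 − 4·14
1 = −4·128 + 9·57
1 = 9·3641 − 256·128
1 = −256·14692 + 1033·3641
1 = 1033·62409 − 4388·14692
So 14692·(-4388) ≡ 1 (mod 62409), giving 14692⁻¹ ≡ 58021.
x ≡ 14692⁻¹·22934 ≡ 58021·22934 ≡ 31325 (mod 62409).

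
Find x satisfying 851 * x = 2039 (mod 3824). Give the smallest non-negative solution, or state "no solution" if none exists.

973

First find gcd(851, 3824):
3824 = 4*851 + 420
851 = 2*420 + 11
420 = 38*11 + 2
11 = 5*2 + 1
2 = 2*1 + 0
gcd = 1, so a unique solution mod 3824 exists.
Back-substitute for the Bézout coefficients:
1 = 11 − 5·2
1 = −5·420 + 191·11
1 = 191·851 − 387·420
1 = −387·3824 + 1739·851
So 851·(1739) ≡ 1 (mod 3824), giving 851⁻¹ ≡ 1739.
x ≡ 851⁻¹·2039 ≡ 1739·2039 ≡ 973 (mod 3824).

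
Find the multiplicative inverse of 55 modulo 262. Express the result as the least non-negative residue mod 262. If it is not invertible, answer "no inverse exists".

Run Euclid on (262, 55):
262 = 4×55 + 42
55 = 1×42 + 13
42 = 3×13 + 3
13 = 4×3 + 1
3 = 3×1 + 0
gcd = 1, so the inverse exists. Back-substitute:
1 = 13 − 4·3
1 = −4·42 + 13·13
1 = 13·55 − 17·42
1 = −17·262 + 81·55
So 55·81 ≡ 1 (mod 262).

81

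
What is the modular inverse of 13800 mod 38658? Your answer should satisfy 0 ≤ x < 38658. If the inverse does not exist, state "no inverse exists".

no inverse exists

Compute gcd(13800, 38658):
38658 = 2·13800 + 11058
13800 = 1·11058 + 2742
11058 = 4·2742 + 90
2742 = 30·90 + 42
90 = 2·42 + 6
42 = 7·6 + 0
gcd(13800, 38658) = 6 ≠ 1, so 13800 has no multiplicative inverse modulo 38658.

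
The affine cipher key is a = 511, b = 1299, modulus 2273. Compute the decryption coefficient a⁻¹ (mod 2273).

Apply the Euclidean algorithm to 2273 and 511:
2273 = 4*511 + 229
511 = 2*229 + 53
229 = 4*53 + 17
53 = 3*17 + 2
17 = 8*2 + 1
2 = 2*1 + 0
Since gcd(511, 2273) = 1, back-substitute to write 1 as a combination:
1 = 17 − 8·2
1 = −8·53 + 25·17
1 = 25·229 − 108·53
1 = −108·511 + 241·229
1 = 241·2273 − 1072·511
Thus 511·(-1072) ≡ 1 (mod 2273); reducing, -1072 mod 2273 = 1201.

1201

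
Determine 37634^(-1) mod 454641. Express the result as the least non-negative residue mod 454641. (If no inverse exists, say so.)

230993

gcd(454641, 37634) by repeated division:
454641 = 12·37634 + 3033
37634 = 12·3033 + 1238
3033 = 2·1238 + 557
1238 = 2·557 + 124
557 = 4·124 + 61
124 = 2·61 + 2
61 = 30·2 + 1
2 = 2·1 + 0
gcd = 1, so the inverse exists. Back-substitute:
1 = 61 − 30·2
1 = −30·124 + 61·61
1 = 61·557 − 274·124
1 = −274·1238 + 609·557
1 = 609·3033 − 1492·1238
1 = −1492·37634 + 18513·3033
1 = 18513·454641 − 223648·37634
So 37634·(-223648) ≡ 1 (mod 454641), and -223648 ≡ 230993 (mod 454641).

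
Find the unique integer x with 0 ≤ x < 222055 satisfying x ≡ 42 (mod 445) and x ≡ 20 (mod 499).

181157

Write x = 42 + 445·k. Then 445·k ≡ 20 − 42 ≡ 477 (mod 499).
Need 445⁻¹ mod 499. Extended Euclid on (499, 445):
499 = 1*445 + 54
445 = 8*54 + 13
54 = 4*13 + 2
13 = 6*2 + 1
2 = 2*1 + 0
Back-substitute:
1 = 13 − 6·2
1 = −6·54 + 25·13
1 = 25·445 − 206·54
1 = −206·499 + 231·445
445⁻¹ ≡ 231 (mod 499), so k ≡ 231·477 ≡ 407 (mod 499).
x = 42 + 445·407 = 181157.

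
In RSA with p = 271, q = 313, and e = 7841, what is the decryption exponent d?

φ(n) = (p−1)(q−1) = 270·312 = 84240.
Need d with 7841·d ≡ 1 (mod 84240). Apply the extended Euclidean algorithm:
84240 = 10×7841 + 5830
7841 = 1×5830 + 2011
5830 = 2×2011 + 1808
2011 = 1×1808 + 203
1808 = 8×203 + 184
203 = 1×184 + 19
184 = 9×19 + 13
19 = 1×13 + 6
13 = 2×6 + 1
6 = 6×1 + 0
Back-substitute:
1 = 13 − 2·6
1 = −2·19 + 3·13
1 = 3·184 − 29·19
1 = −29·203 + 32·184
1 = 32·1808 − 285·203
1 = −285·2011 + 317·1808
1 = 317·5830 − 919·2011
1 = −919·7841 + 1236·5830
1 = 1236·84240 − 13279·7841
So 7841·(-13279) ≡ 1 (mod 84240), hence d ≡ -13279 ≡ 70961 (mod 84240).

70961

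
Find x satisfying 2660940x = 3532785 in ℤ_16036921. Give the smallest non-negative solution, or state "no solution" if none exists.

First find gcd(2660940, 16036921):
16036921 = 6×2660940 + 71281
2660940 = 37×71281 + 23543
71281 = 3×23543 + 652
23543 = 36×652 + 71
652 = 9×71 + 13
71 = 5×13 + 6
13 = 2×6 + 1
6 = 6×1 + 0
gcd = 1, so a unique solution mod 16036921 exists.
Back-substitute for the Bézout coefficients:
1 = 13 − 2·6
1 = −2·71 + 11·13
1 = 11·652 − 101·71
1 = −101·23543 + 3647·652
1 = 3647·71281 − 11042·23543
1 = −11042·2660940 + 412201·71281
1 = 412201·16036921 − 2484248·2660940
So 2660940·(-2484248) ≡ 1 (mod 16036921), giving 2660940⁻¹ ≡ 13552673.
x ≡ 2660940⁻¹·3532785 ≡ 13552673·3532785 ≡ 3205017 (mod 16036921).

3205017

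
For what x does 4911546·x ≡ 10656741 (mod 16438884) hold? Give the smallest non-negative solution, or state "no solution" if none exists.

no solution

gcd(4911546, 16438884):
16438884 = 3×4911546 + 1704246
4911546 = 2×1704246 + 1503054
1704246 = 1×1503054 + 201192
1503054 = 7×201192 + 94710
201192 = 2×94710 + 11772
94710 = 8×11772 + 534
11772 = 22×534 + 24
534 = 22×24 + 6
24 = 4×6 + 0
gcd = 6, but 6 ∤ 10656741, so the congruence has no solution.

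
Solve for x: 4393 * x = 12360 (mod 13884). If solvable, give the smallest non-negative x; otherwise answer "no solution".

First find gcd(4393, 13884):
13884 = 3·4393 + 705
4393 = 6·705 + 163
705 = 4·163 + 53
163 = 3·53 + 4
53 = 13·4 + 1
4 = 4·1 + 0
gcd = 1, so a unique solution mod 13884 exists.
Back-substitute for the Bézout coefficients:
1 = 53 − 13·4
1 = −13·163 + 40·53
1 = 40·705 − 173·163
1 = −173·4393 + 1078·705
1 = 1078·13884 − 3407·4393
So 4393·(-3407) ≡ 1 (mod 13884), giving 4393⁻¹ ≡ 10477.
x ≡ 4393⁻¹·12360 ≡ 10477·12360 ≡ 13536 (mod 13884).

13536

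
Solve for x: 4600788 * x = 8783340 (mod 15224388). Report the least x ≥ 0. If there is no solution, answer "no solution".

22004

First find gcd(4600788, 15224388):
15224388 = 3×4600788 + 1422024
4600788 = 3×1422024 + 334716
1422024 = 4×334716 + 83160
334716 = 4×83160 + 2076
83160 = 40×2076 + 120
2076 = 17×120 + 36
120 = 3×36 + 12
36 = 3×12 + 0
gcd = 12 and 12 | 8783340, so solutions exist. Divide through by 12: 383399x ≡ 731945 (mod 1268699).
Now find 383399⁻¹ mod 1268699:
1268699 = 3·383399 + 118502
383399 = 3·118502 + 27893
118502 = 4·27893 + 6930
27893 = 4·6930 + 173
6930 = 40·173 + 10
173 = 17·10 + 3
10 = 3·3 + 1
3 = 3·1 + 0
Back-substitute:
1 = 10 − 3·3
1 = −3·173 + 52·10
1 = 52·6930 − 2083·173
1 = −2083·27893 + 8384·6930
1 = 8384·118502 − 35619·27893
1 = −35619·383399 + 115241·118502
1 = 115241·1268699 − 381342·383399
So 383399·(-381342) ≡ 1 (mod 1268699), i.e. 383399⁻¹ ≡ 887357.
Then x ≡ 887357·731945 ≡ 22004 (mod 1268699); the smallest non-negative solution is x = 22004.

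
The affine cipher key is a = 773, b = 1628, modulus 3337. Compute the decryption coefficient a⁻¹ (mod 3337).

2547

gcd(3337, 773) by repeated division:
3337 = 4·773 + 245
773 = 3·245 + 38
245 = 6·38 + 17
38 = 2·17 + 4
17 = 4·4 + 1
4 = 4·1 + 0
The gcd is 1. Working backward:
1 = 17 − 4·4
1 = −4·38 + 9·17
1 = 9·245 − 58·38
1 = −58·773 + 183·245
1 = 183·3337 − 790·773
Thus 773·(-790) ≡ 1 (mod 3337); reducing, -790 mod 3337 = 2547.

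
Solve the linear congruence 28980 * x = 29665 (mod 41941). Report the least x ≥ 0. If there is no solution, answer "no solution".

27144

First find gcd(28980, 41941):
41941 = 1×28980 + 12961
28980 = 2×12961 + 3058
12961 = 4×3058 + 729
3058 = 4×729 + 142
729 = 5×142 + 19
142 = 7×19 + 9
19 = 2×9 + 1
9 = 9×1 + 0
gcd = 1, so a unique solution mod 41941 exists.
Back-substitute for the Bézout coefficients:
1 = 19 − 2·9
1 = −2·142 + 15·19
1 = 15·729 − 77·142
1 = −77·3058 + 323·729
1 = 323·12961 − 1369·3058
1 = −1369·28980 + 3061·12961
1 = 3061·41941 − 4430·28980
So 28980·(-4430) ≡ 1 (mod 41941), giving 28980⁻¹ ≡ 37511.
x ≡ 28980⁻¹·29665 ≡ 37511·29665 ≡ 27144 (mod 41941).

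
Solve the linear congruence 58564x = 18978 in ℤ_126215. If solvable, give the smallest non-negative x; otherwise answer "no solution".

First find gcd(58564, 126215):
126215 = 2*58564 + 9087
58564 = 6*9087 + 4042
9087 = 2*4042 + 1003
4042 = 4*1003 + 30
1003 = 33*30 + 13
30 = 2*13 + 4
13 = 3*4 + 1
4 = 4*1 + 0
gcd = 1, so a unique solution mod 126215 exists.
Back-substitute for the Bézout coefficients:
1 = 13 − 3·4
1 = −3·30 + 7·13
1 = 7·1003 − 234·30
1 = −234·4042 + 943·1003
1 = 943·9087 − 2120·4042
1 = −2120·58564 + 13663·9087
1 = 13663·126215 − 29446·58564
So 58564·(-29446) ≡ 1 (mod 126215), giving 58564⁻¹ ≡ 96769.
x ≡ 58564⁻¹·18978 ≡ 96769·18978 ≡ 53832 (mod 126215).

53832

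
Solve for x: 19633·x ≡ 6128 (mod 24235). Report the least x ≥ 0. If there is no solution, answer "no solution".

First find gcd(19633, 24235):
24235 = 1×19633 + 4602
19633 = 4×4602 + 1225
4602 = 3×1225 + 927
1225 = 1×927 + 298
927 = 3×298 + 33
298 = 9×33 + 1
33 = 33×1 + 0
gcd = 1, so a unique solution mod 24235 exists.
Back-substitute for the Bézout coefficients:
1 = 298 − 9·33
1 = −9·927 + 28·298
1 = 28·1225 − 37·927
1 = −37·4602 + 139·1225
1 = 139·19633 − 593·4602
1 = −593·24235 + 732·19633
So 19633·(732) ≡ 1 (mod 24235), giving 19633⁻¹ ≡ 732.
x ≡ 19633⁻¹·6128 ≡ 732·6128 ≡ 2221 (mod 24235).

2221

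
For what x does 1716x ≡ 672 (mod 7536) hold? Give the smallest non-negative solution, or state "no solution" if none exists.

624

First find gcd(1716, 7536):
7536 = 4×1716 + 672
1716 = 2×672 + 372
672 = 1×372 + 300
372 = 1×300 + 72
300 = 4×72 + 12
72 = 6×12 + 0
gcd = 12 and 12 | 672, so solutions exist. Divide through by 12: 143x ≡ 56 (mod 628).
Now find 143⁻¹ mod 628:
628 = 4×143 + 56
143 = 2×56 + 31
56 = 1×31 + 25
31 = 1×25 + 6
25 = 4×6 + 1
6 = 6×1 + 0
Back-substitute:
1 = 25 − 4·6
1 = −4·31 + 5·25
1 = 5·56 − 9·31
1 = −9·143 + 23·56
1 = 23·628 − 101·143
So 143·(-101) ≡ 1 (mod 628), i.e. 143⁻¹ ≡ 527.
Then x ≡ 527·56 ≡ 624 (mod 628); the smallest non-negative solution is x = 624.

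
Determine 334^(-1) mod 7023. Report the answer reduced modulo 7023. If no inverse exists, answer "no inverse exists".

Extended Euclidean algorithm:
7023 = 21·334 + 9
334 = 37·9 + 1
9 = 9·1 + 0
gcd = 1, so the inverse exists. Back-substitute:
1 = 334 − 37·9
1 = −37·7023 + 778·334
So 334·778 ≡ 1 (mod 7023).

778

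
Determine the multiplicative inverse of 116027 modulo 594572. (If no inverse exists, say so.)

Run Euclid on (594572, 116027):
594572 = 5·116027 + 14437
116027 = 8·14437 + 531
14437 = 27·531 + 100
531 = 5·100 + 31
100 = 3·31 + 7
31 = 4·7 + 3
7 = 2·3 + 1
3 = 3·1 + 0
Since gcd(116027, 594572) = 1, back-substitute to write 1 as a combination:
1 = 7 − 2·3
1 = −2·31 + 9·7
1 = 9·100 − 29·31
1 = −29·531 + 154·100
1 = 154·14437 − 4187·531
1 = −4187·116027 + 33650·14437
1 = 33650·594572 − 172437·116027
So 116027·(-172437) ≡ 1 (mod 594572), and -172437 ≡ 422135 (mod 594572).

422135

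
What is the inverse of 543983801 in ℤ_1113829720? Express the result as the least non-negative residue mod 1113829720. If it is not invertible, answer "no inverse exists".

838311961

gcd(1113829720, 543983801) by repeated division:
1113829720 = 2*543983801 + 25862118
543983801 = 21*25862118 + 879323
25862118 = 29*879323 + 361751
879323 = 2*361751 + 155821
361751 = 2*155821 + 50109
155821 = 3*50109 + 5494
50109 = 9*5494 + 663
5494 = 8*663 + 190
663 = 3*190 + 93
190 = 2*93 + 4
93 = 23*4 + 1
4 = 4*1 + 0
The gcd is 1. Working backward:
1 = 93 − 23·4
1 = −23·190 + 47·93
1 = 47·663 − 164·190
1 = −164·5494 + 1359·663
1 = 1359·50109 − 12395·5494
1 = −12395·155821 + 38544·50109
1 = 38544·361751 − 89483·155821
1 = −89483·879323 + 217510·361751
1 = 217510·25862118 − 6397273·879323
1 = −6397273·543983801 + 134560243·25862118
1 = 134560243·1113829720 − 275517759·543983801
Thus 543983801·(-275517759) ≡ 1 (mod 1113829720); reducing, -275517759 mod 1113829720 = 838311961.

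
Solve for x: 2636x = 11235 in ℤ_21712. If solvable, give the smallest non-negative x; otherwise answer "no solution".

gcd(2636, 21712):
21712 = 8*2636 + 624
2636 = 4*624 + 140
624 = 4*140 + 64
140 = 2*64 + 12
64 = 5*12 + 4
12 = 3*4 + 0
gcd = 4, but 4 ∤ 11235, so the congruence has no solution.

no solution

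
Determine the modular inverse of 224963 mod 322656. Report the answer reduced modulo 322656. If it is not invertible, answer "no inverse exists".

309227

Apply the Euclidean algorithm to 322656 and 224963:
322656 = 1×224963 + 97693
224963 = 2×97693 + 29577
97693 = 3×29577 + 8962
29577 = 3×8962 + 2691
8962 = 3×2691 + 889
2691 = 3×889 + 24
889 = 37×24 + 1
24 = 24×1 + 0
Since gcd(224963, 322656) = 1, back-substitute to write 1 as a combination:
1 = 889 − 37·24
1 = −37·2691 + 112·889
1 = 112·8962 − 373·2691
1 = −373·29577 + 1231·8962
1 = 1231·97693 − 4066·29577
1 = −4066·224963 + 9363·97693
1 = 9363·322656 − 13429·224963
Hence 224963⁻¹ ≡ -13429 ≡ 309227 (mod 322656).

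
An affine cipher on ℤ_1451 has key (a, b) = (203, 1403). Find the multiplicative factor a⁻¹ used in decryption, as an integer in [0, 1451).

Extended Euclidean algorithm:
1451 = 7*203 + 30
203 = 6*30 + 23
30 = 1*23 + 7
23 = 3*7 + 2
7 = 3*2 + 1
2 = 2*1 + 0
The gcd is 1. Working backward:
1 = 7 − 3·2
1 = −3·23 + 10·7
1 = 10·30 − 13·23
1 = −13·203 + 88·30
1 = 88·1451 − 629·203
So 203·(-629) ≡ 1 (mod 1451), and -629 ≡ 822 (mod 1451).

822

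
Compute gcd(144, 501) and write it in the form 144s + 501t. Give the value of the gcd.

3

Repeated division:
501 = 3*144 + 69
144 = 2*69 + 6
69 = 11*6 + 3
6 = 2*3 + 0
gcd(144, 501) = 3.
Working backward:
3 = 69 − 11·6
3 = −11·144 + 23·69
3 = 23·501 − 80·144
So 3 = (23)·501 + (-80)·144.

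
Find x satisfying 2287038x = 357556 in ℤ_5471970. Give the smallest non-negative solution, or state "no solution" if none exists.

no solution

gcd(2287038, 5471970):
5471970 = 2×2287038 + 897894
2287038 = 2×897894 + 491250
897894 = 1×491250 + 406644
491250 = 1×406644 + 84606
406644 = 4×84606 + 68220
84606 = 1×68220 + 16386
68220 = 4×16386 + 2676
16386 = 6×2676 + 330
2676 = 8×330 + 36
330 = 9×36 + 6
36 = 6×6 + 0
gcd = 6, but 6 ∤ 357556, so the congruence has no solution.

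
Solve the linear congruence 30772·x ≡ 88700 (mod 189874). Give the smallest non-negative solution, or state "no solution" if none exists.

First find gcd(30772, 189874):
189874 = 6·30772 + 5242
30772 = 5·5242 + 4562
5242 = 1·4562 + 680
4562 = 6·680 + 482
680 = 1·482 + 198
482 = 2·198 + 86
198 = 2·86 + 26
86 = 3·26 + 8
26 = 3·8 + 2
8 = 4·2 + 0
gcd = 2 and 2 | 88700, so solutions exist. Divide through by 2: 15386x ≡ 44350 (mod 94937).
Now find 15386⁻¹ mod 94937:
94937 = 6*15386 + 2621
15386 = 5*2621 + 2281
2621 = 1*2281 + 340
2281 = 6*340 + 241
340 = 1*241 + 99
241 = 2*99 + 43
99 = 2*43 + 13
43 = 3*13 + 4
13 = 3*4 + 1
4 = 4*1 + 0
Back-substitute:
1 = 13 − 3·4
1 = −3·43 + 10·13
1 = 10·99 − 23·43
1 = −23·241 + 56·99
1 = 56·340 − 79·241
1 = −79·2281 + 530·340
1 = 530·2621 − 609·2281
1 = −609·15386 + 3575·2621
1 = 3575·94937 − 22059·15386
So 15386·(-22059) ≡ 1 (mod 94937), i.e. 15386⁻¹ ≡ 72878.
Then x ≡ 72878·44350 ≡ 9135 (mod 94937); the smallest non-negative solution is x = 9135.

9135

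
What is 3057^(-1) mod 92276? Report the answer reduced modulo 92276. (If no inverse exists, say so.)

gcd(92276, 3057) by repeated division:
92276 = 30·3057 + 566
3057 = 5·566 + 227
566 = 2·227 + 112
227 = 2·112 + 3
112 = 37·3 + 1
3 = 3·1 + 0
The gcd is 1. Working backward:
1 = 112 − 37·3
1 = −37·227 + 75·112
1 = 75·566 − 187·227
1 = −187·3057 + 1010·566
1 = 1010·92276 − 30487·3057
Hence 3057⁻¹ ≡ -30487 ≡ 61789 (mod 92276).

61789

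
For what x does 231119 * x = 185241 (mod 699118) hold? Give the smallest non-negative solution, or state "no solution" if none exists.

First find gcd(231119, 699118):
699118 = 3·231119 + 5761
231119 = 40·5761 + 679
5761 = 8·679 + 329
679 = 2·329 + 21
329 = 15·21 + 14
21 = 1·14 + 7
14 = 2·7 + 0
gcd = 7 and 7 | 185241, so solutions exist. Divide through by 7: 33017x ≡ 26463 (mod 99874).
Now find 33017⁻¹ mod 99874:
99874 = 3·33017 + 823
33017 = 40·823 + 97
823 = 8·97 + 47
97 = 2·47 + 3
47 = 15·3 + 2
3 = 1·2 + 1
2 = 2·1 + 0
Back-substitute:
1 = 3 − 2
1 = −47 + 16·3
1 = 16·97 − 33·47
1 = −33·823 + 280·97
1 = 280·33017 − 11233·823
1 = −11233·99874 + 33979·33017
So 33017⁻¹ ≡ 33979 (mod 99874).
Then x ≡ 33979·26463 ≡ 20655 (mod 99874); the smallest non-negative solution is x = 20655.

20655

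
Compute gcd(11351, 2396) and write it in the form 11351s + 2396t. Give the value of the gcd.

Euclidean algorithm:
11351 = 4×2396 + 1767
2396 = 1×1767 + 629
1767 = 2×629 + 509
629 = 1×509 + 120
509 = 4×120 + 29
120 = 4×29 + 4
29 = 7×4 + 1
4 = 4×1 + 0
gcd(11351, 2396) = 1.
Back-substituting:
1 = 29 − 7·4
1 = −7·120 + 29·29
1 = 29·509 − 123·120
1 = −123·629 + 152·509
1 = 152·1767 − 427·629
1 = −427·2396 + 579·1767
1 = 579·11351 − 2743·2396
So 1 = (579)·11351 + (-2743)·2396.

1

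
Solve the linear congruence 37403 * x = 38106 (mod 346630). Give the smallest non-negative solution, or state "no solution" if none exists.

First find gcd(37403, 346630):
346630 = 9×37403 + 10003
37403 = 3×10003 + 7394
10003 = 1×7394 + 2609
7394 = 2×2609 + 2176
2609 = 1×2176 + 433
2176 = 5×433 + 11
433 = 39×11 + 4
11 = 2×4 + 3
4 = 1×3 + 1
3 = 3×1 + 0
gcd = 1, so a unique solution mod 346630 exists.
Back-substitute for the Bézout coefficients:
1 = 4 − 3
1 = −11 + 3·4
1 = 3·433 − 118·11
1 = −118·2176 + 593·433
1 = 593·2609 − 711·2176
1 = −711·7394 + 2015·2609
1 = 2015·10003 − 2726·7394
1 = −2726·37403 + 10193·10003
1 = 10193·346630 − 94463·37403
So 37403·(-94463) ≡ 1 (mod 346630), giving 37403⁻¹ ≡ 252167.
x ≡ 37403⁻¹·38106 ≡ 252167·38106 ≡ 145472 (mod 346630).

145472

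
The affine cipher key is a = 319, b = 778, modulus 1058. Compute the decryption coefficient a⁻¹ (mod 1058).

199

Extended Euclidean algorithm:
1058 = 3·319 + 101
319 = 3·101 + 16
101 = 6·16 + 5
16 = 3·5 + 1
5 = 5·1 + 0
The gcd is 1. Working backward:
1 = 16 − 3·5
1 = −3·101 + 19·16
1 = 19·319 − 60·101
1 = −60·1058 + 199·319
So 319·199 ≡ 1 (mod 1058).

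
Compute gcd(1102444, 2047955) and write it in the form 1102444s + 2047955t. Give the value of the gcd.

7

Apply Euclid's algorithm to 2047955 and 1102444:
2047955 = 1·1102444 + 945511
1102444 = 1·945511 + 156933
945511 = 6·156933 + 3913
156933 = 40·3913 + 413
3913 = 9·413 + 196
413 = 2·196 + 21
196 = 9·21 + 7
21 = 3·7 + 0
gcd(1102444, 2047955) = 7.
Working backward:
7 = 196 − 9·21
7 = −9·413 + 19·196
7 = 19·3913 − 180·413
7 = −180·156933 + 7219·3913
7 = 7219·945511 − 43494·156933
7 = −43494·1102444 + 50713·945511
7 = 50713·2047955 − 94207·1102444
So 7 = (50713)·2047955 + (-94207)·1102444.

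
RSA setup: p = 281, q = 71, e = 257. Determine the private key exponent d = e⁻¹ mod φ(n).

2593

φ(n) = (p−1)(q−1) = 280·70 = 19600.
Need d with 257·d ≡ 1 (mod 19600). Apply the extended Euclidean algorithm:
19600 = 76·257 + 68
257 = 3·68 + 53
68 = 1·53 + 15
53 = 3·15 + 8
15 = 1·8 + 7
8 = 1·7 + 1
7 = 7·1 + 0
Back-substitute:
1 = 8 − 7
1 = −15 + 2·8
1 = 2·53 − 7·15
1 = −7·68 + 9·53
1 = 9·257 − 34·68
1 = −34·19600 + 2593·257
So 257·2593 ≡ 1 (mod 19600), hence d = 2593.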